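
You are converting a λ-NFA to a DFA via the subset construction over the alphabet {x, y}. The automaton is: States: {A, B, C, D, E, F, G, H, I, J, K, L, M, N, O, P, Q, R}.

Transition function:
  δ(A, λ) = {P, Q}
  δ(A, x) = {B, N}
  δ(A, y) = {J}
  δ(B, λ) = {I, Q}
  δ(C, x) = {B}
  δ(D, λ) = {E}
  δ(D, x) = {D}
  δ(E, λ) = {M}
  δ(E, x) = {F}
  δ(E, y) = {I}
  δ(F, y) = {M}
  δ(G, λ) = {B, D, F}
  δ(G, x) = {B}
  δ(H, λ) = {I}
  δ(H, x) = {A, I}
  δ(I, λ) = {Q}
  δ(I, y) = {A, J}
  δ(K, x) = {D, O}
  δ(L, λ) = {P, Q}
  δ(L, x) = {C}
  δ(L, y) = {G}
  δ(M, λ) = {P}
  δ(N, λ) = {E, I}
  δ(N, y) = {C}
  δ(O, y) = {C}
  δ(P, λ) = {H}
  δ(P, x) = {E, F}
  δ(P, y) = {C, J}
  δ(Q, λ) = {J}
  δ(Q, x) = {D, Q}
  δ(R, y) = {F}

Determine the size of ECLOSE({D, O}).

Start with {D, O}.
From D via λ: add E.
From E via λ: add M.
From M via λ: add P.
From P via λ: add H.
From H via λ: add I.
From I via λ: add Q.
From Q via λ: add J.
λ-closure = {D, E, H, I, J, M, O, P, Q}, which has 9 states.

9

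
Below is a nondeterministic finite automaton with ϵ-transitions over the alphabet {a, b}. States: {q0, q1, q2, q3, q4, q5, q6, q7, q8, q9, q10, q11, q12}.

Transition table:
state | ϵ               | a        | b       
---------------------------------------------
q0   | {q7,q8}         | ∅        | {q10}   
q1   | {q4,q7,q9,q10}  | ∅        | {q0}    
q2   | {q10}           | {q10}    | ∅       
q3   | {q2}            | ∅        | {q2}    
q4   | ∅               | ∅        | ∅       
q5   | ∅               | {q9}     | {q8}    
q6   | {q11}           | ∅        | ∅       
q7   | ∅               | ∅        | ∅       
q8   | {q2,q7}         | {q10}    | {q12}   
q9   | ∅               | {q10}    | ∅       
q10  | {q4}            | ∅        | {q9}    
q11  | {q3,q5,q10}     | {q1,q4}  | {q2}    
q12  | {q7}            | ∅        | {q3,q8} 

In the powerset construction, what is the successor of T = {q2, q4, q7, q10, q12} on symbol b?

q10 on b → {q9}.
q12 on b → {q3, q8}.
No b-transition from q2, q4, q7.
Union after reading b: {q3, q8, q9}.
Now take the ϵ-closure:
From q3 via ϵ: add q2.
From q8 via ϵ: add q7.
From q2 via ϵ: add q10.
From q10 via ϵ: add q4.
No new states can be added; the closed set is {q2, q3, q4, q7, q8, q9, q10}.

{q2, q3, q4, q7, q8, q9, q10}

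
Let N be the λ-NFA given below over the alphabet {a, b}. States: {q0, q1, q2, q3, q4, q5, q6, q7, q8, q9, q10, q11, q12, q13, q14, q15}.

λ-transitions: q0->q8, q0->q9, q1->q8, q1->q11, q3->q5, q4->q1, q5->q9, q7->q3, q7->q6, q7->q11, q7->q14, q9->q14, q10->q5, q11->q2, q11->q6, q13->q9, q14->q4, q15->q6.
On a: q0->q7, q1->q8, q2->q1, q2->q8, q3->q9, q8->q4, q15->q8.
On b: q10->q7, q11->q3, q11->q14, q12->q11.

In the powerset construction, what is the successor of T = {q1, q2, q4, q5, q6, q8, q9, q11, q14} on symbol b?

{q1, q2, q3, q4, q5, q6, q8, q9, q11, q14}

q11 on b → {q3, q14}.
No b-transition from q1, q2, q4, q5, q6, q8, q9, q14.
Union after reading b: {q3, q14}.
Now take the λ-closure:
From q3 via λ: add q5.
From q14 via λ: add q4.
From q4 via λ: add q1.
From q5 via λ: add q9.
From q1 via λ: add q8, q11.
From q11 via λ: add q2, q6.
No new states can be added; the closed set is {q1, q2, q3, q4, q5, q6, q8, q9, q11, q14}.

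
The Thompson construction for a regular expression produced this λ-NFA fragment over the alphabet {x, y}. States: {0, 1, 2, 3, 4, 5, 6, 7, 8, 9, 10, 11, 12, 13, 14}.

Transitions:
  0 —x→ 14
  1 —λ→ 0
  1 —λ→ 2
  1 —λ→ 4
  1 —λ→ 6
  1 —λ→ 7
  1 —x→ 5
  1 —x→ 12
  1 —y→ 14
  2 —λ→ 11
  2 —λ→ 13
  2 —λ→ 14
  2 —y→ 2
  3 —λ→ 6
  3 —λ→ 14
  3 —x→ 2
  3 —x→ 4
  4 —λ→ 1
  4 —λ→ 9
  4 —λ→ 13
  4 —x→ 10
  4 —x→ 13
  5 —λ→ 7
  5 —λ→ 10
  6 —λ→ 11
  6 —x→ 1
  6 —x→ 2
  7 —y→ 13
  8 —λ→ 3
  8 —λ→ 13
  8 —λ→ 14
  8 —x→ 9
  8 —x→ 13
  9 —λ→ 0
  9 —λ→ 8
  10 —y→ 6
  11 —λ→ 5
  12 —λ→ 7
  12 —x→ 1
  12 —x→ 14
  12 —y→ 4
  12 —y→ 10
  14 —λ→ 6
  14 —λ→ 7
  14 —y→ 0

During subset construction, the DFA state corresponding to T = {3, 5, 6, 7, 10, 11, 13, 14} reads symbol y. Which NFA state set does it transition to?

{0, 5, 6, 7, 10, 11, 13}

7 on y → {13}.
10 on y → {6}.
14 on y → {0}.
No y-transition from 3, 5, 6, 11, 13.
Union after reading y: {0, 6, 13}.
Now take the λ-closure:
From 6 via λ: add 11.
From 11 via λ: add 5.
From 5 via λ: add 7, 10.
No new states can be added; the closed set is {0, 5, 6, 7, 10, 11, 13}.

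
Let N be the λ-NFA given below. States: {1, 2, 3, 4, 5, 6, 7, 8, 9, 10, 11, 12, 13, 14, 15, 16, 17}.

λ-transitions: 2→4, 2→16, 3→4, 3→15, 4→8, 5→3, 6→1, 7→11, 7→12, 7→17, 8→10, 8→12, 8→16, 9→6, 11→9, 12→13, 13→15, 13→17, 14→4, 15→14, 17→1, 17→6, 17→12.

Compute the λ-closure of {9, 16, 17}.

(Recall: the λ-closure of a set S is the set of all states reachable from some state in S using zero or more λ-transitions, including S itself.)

Start with {9, 16, 17}.
From 9 via λ: add 6.
From 17 via λ: add 1, 12.
From 12 via λ: add 13.
From 13 via λ: add 15.
From 15 via λ: add 14.
From 14 via λ: add 4.
From 4 via λ: add 8.
From 8 via λ: add 10.
No new states can be added; the closed set is {1, 4, 6, 8, 9, 10, 12, 13, 14, 15, 16, 17}.

{1, 4, 6, 8, 9, 10, 12, 13, 14, 15, 16, 17}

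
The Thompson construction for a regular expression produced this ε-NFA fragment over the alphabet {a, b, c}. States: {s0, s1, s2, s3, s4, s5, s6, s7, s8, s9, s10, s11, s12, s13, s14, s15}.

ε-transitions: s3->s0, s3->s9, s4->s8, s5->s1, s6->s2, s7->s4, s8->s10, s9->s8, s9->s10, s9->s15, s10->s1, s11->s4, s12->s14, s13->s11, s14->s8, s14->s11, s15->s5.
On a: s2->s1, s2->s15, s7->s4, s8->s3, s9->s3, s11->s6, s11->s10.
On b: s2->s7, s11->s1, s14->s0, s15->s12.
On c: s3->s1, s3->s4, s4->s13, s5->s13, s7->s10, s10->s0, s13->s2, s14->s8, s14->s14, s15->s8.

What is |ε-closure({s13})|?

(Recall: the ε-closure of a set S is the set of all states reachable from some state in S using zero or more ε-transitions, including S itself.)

6

Start with {s13}.
From s13 via ε: add s11.
From s11 via ε: add s4.
From s4 via ε: add s8.
From s8 via ε: add s10.
From s10 via ε: add s1.
ε-closure = {s1, s4, s8, s10, s11, s13}, which has 6 states.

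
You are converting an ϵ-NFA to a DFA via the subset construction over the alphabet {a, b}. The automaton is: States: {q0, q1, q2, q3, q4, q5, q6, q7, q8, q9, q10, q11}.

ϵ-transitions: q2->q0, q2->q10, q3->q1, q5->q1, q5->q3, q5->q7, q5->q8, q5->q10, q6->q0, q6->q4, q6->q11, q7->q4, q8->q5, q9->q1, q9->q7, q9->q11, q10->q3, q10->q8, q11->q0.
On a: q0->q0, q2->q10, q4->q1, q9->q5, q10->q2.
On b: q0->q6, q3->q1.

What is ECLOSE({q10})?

{q1, q3, q4, q5, q7, q8, q10}

Start with {q10}.
From q10 via ϵ: add q3, q8.
From q3 via ϵ: add q1.
From q8 via ϵ: add q5.
From q5 via ϵ: add q7.
From q7 via ϵ: add q4.
No new states can be added; the closed set is {q1, q3, q4, q5, q7, q8, q10}.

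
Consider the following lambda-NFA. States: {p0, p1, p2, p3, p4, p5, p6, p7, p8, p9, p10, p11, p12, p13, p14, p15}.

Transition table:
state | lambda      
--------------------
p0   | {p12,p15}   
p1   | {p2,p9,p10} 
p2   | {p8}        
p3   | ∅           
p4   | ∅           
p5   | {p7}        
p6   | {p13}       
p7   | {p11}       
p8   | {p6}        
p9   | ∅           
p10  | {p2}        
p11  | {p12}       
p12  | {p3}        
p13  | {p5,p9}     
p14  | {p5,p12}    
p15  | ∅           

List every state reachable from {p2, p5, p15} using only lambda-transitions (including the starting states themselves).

Start with {p2, p5, p15}.
From p2 via lambda: add p8.
From p5 via lambda: add p7.
From p7 via lambda: add p11.
From p8 via lambda: add p6.
From p6 via lambda: add p13.
From p11 via lambda: add p12.
From p12 via lambda: add p3.
From p13 via lambda: add p9.
No new states can be added; the closed set is {p2, p3, p5, p6, p7, p8, p9, p11, p12, p13, p15}.

{p2, p3, p5, p6, p7, p8, p9, p11, p12, p13, p15}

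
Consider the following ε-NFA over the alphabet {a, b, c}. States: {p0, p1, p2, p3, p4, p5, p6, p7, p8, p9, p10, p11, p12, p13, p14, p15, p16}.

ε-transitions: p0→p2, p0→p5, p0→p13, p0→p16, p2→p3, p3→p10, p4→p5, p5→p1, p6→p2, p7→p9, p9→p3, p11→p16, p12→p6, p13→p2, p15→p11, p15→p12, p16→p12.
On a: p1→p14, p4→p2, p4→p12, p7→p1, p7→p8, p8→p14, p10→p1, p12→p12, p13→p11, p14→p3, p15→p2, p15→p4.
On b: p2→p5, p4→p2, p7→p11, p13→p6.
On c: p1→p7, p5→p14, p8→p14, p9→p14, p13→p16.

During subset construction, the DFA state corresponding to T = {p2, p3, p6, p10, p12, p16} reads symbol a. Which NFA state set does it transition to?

p10 on a → {p1}.
p12 on a → {p12}.
No a-transition from p2, p3, p6, p16.
Union after reading a: {p1, p12}.
Now take the ε-closure:
From p12 via ε: add p6.
From p6 via ε: add p2.
From p2 via ε: add p3.
From p3 via ε: add p10.
No new states can be added; the closed set is {p1, p2, p3, p6, p10, p12}.

{p1, p2, p3, p6, p10, p12}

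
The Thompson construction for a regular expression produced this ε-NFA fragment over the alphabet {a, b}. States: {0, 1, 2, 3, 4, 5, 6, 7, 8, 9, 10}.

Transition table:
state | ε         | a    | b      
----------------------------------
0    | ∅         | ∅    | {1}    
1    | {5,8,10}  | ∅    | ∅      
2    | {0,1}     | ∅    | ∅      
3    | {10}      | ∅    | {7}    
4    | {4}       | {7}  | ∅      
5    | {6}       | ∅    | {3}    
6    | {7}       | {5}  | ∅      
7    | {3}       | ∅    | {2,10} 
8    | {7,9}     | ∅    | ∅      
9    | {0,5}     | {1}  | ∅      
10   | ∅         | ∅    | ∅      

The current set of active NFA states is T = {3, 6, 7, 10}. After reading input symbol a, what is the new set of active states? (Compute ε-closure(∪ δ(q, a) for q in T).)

6 on a → {5}.
No a-transition from 3, 7, 10.
Union after reading a: {5}.
Now take the ε-closure:
From 5 via ε: add 6.
From 6 via ε: add 7.
From 7 via ε: add 3.
From 3 via ε: add 10.
No new states can be added; the closed set is {3, 5, 6, 7, 10}.

{3, 5, 6, 7, 10}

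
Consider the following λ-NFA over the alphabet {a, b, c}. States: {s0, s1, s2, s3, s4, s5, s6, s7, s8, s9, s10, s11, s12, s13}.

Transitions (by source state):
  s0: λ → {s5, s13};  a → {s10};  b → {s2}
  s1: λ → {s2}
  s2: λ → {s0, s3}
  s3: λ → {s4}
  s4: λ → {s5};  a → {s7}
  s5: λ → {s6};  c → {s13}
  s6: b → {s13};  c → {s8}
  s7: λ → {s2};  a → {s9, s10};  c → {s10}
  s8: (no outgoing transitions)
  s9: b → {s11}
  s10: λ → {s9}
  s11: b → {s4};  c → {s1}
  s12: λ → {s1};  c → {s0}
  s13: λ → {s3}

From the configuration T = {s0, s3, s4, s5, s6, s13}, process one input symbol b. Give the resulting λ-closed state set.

s0 on b → {s2}.
s6 on b → {s13}.
No b-transition from s3, s4, s5, s13.
Union after reading b: {s2, s13}.
Now take the λ-closure:
From s2 via λ: add s0, s3.
From s0 via λ: add s5.
From s3 via λ: add s4.
From s5 via λ: add s6.
No new states can be added; the closed set is {s0, s2, s3, s4, s5, s6, s13}.

{s0, s2, s3, s4, s5, s6, s13}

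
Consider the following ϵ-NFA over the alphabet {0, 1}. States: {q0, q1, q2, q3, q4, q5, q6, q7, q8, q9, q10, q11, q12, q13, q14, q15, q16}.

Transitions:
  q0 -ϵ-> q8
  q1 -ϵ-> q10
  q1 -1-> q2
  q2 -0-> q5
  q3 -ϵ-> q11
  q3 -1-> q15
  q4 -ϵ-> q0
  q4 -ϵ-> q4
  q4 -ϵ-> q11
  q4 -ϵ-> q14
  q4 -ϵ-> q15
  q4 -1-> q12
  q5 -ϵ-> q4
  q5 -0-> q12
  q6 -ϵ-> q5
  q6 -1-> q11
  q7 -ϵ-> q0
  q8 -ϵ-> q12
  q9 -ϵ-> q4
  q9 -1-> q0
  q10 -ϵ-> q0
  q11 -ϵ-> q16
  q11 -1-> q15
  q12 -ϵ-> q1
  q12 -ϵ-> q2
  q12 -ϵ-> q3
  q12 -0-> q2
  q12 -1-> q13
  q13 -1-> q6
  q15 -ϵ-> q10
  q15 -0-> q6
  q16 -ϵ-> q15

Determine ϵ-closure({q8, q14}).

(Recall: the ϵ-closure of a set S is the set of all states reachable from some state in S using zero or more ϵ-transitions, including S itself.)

Start with {q8, q14}.
From q8 via ϵ: add q12.
From q12 via ϵ: add q1, q2, q3.
From q1 via ϵ: add q10.
From q3 via ϵ: add q11.
From q10 via ϵ: add q0.
From q11 via ϵ: add q16.
From q16 via ϵ: add q15.
No new states can be added; the closed set is {q0, q1, q2, q3, q8, q10, q11, q12, q14, q15, q16}.

{q0, q1, q2, q3, q8, q10, q11, q12, q14, q15, q16}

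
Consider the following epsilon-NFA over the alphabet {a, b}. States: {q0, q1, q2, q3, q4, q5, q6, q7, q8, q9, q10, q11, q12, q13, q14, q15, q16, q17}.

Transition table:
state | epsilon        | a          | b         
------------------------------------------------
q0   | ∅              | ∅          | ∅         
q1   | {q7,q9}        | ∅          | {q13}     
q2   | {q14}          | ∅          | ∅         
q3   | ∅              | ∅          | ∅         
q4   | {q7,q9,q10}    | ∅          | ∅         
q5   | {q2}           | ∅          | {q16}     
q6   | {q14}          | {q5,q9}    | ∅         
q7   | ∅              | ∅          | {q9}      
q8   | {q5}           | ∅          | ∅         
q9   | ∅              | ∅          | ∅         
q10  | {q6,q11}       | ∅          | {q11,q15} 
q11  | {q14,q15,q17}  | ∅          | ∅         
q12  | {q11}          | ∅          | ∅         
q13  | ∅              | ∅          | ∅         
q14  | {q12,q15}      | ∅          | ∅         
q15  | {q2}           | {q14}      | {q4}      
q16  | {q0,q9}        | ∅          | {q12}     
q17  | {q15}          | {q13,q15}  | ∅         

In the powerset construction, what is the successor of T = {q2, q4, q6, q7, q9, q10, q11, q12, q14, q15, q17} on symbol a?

q6 on a → {q5, q9}.
q15 on a → {q14}.
q17 on a → {q13, q15}.
No a-transition from q2, q4, q7, q9, q10, q11, q12, q14.
Union after reading a: {q5, q9, q13, q14, q15}.
Now take the epsilon-closure:
From q5 via epsilon: add q2.
From q14 via epsilon: add q12.
From q12 via epsilon: add q11.
From q11 via epsilon: add q17.
No new states can be added; the closed set is {q2, q5, q9, q11, q12, q13, q14, q15, q17}.

{q2, q5, q9, q11, q12, q13, q14, q15, q17}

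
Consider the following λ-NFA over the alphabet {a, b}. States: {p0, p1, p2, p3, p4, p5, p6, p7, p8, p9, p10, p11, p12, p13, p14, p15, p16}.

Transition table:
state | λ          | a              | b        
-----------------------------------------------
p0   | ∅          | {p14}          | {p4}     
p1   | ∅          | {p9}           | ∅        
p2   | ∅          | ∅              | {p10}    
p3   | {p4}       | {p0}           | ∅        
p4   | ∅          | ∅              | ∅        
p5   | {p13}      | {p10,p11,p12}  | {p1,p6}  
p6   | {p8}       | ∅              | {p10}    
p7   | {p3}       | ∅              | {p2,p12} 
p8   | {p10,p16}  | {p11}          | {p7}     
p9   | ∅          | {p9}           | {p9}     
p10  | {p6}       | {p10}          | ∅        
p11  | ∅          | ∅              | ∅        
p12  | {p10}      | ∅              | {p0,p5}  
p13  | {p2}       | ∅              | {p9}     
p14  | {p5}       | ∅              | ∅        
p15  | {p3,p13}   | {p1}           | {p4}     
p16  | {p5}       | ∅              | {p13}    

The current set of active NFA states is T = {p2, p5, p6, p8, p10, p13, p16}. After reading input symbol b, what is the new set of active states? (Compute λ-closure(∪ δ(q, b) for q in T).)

{p1, p2, p3, p4, p5, p6, p7, p8, p9, p10, p13, p16}

p2 on b → {p10}.
p5 on b → {p1, p6}.
p6 on b → {p10}.
p8 on b → {p7}.
p13 on b → {p9}.
p16 on b → {p13}.
No b-transition from p10.
Union after reading b: {p1, p6, p7, p9, p10, p13}.
Now take the λ-closure:
From p6 via λ: add p8.
From p7 via λ: add p3.
From p13 via λ: add p2.
From p3 via λ: add p4.
From p8 via λ: add p16.
From p16 via λ: add p5.
No new states can be added; the closed set is {p1, p2, p3, p4, p5, p6, p7, p8, p9, p10, p13, p16}.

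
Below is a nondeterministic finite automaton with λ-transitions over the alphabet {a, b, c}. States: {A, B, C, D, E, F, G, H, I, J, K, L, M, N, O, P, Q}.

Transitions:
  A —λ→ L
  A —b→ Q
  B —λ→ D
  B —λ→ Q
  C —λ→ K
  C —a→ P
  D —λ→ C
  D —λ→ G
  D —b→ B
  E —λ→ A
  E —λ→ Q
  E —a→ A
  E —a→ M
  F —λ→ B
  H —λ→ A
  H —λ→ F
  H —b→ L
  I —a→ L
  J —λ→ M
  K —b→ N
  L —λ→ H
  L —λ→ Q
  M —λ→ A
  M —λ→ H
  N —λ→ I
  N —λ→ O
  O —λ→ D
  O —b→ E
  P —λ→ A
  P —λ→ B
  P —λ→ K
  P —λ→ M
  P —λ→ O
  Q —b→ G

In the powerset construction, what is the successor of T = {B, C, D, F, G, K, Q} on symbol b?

D on b → {B}.
K on b → {N}.
Q on b → {G}.
No b-transition from B, C, F, G.
Union after reading b: {B, G, N}.
Now take the λ-closure:
From B via λ: add D, Q.
From N via λ: add I, O.
From D via λ: add C.
From C via λ: add K.
No new states can be added; the closed set is {B, C, D, G, I, K, N, O, Q}.

{B, C, D, G, I, K, N, O, Q}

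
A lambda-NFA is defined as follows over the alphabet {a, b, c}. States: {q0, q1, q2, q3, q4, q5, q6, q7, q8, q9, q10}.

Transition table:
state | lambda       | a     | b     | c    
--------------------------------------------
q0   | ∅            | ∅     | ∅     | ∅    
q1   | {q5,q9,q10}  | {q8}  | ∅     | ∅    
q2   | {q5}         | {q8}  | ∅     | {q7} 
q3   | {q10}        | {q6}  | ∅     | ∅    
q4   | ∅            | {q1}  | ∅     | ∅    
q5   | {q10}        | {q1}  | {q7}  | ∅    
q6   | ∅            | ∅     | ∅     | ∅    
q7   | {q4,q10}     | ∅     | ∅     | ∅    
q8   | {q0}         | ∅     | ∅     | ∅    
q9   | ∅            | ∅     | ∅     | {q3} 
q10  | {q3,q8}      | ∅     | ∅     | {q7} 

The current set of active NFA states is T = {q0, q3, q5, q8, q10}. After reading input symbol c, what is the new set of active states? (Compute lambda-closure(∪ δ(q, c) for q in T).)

{q0, q3, q4, q7, q8, q10}

q10 on c → {q7}.
No c-transition from q0, q3, q5, q8.
Union after reading c: {q7}.
Now take the lambda-closure:
From q7 via lambda: add q4, q10.
From q10 via lambda: add q3, q8.
From q8 via lambda: add q0.
No new states can be added; the closed set is {q0, q3, q4, q7, q8, q10}.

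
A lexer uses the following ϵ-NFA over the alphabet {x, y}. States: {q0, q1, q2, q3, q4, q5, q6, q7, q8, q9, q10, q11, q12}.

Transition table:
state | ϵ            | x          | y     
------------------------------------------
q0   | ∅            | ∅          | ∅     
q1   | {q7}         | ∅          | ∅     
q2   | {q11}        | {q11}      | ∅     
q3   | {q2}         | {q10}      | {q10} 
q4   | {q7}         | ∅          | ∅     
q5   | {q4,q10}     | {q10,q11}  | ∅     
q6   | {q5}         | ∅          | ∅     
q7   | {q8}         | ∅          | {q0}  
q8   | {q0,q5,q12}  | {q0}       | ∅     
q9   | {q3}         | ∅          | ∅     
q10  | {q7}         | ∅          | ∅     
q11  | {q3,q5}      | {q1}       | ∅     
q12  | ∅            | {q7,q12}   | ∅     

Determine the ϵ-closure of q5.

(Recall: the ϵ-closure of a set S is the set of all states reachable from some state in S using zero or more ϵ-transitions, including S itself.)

Start with {q5}.
From q5 via ϵ: add q4, q10.
From q4 via ϵ: add q7.
From q7 via ϵ: add q8.
From q8 via ϵ: add q0, q12.
No new states can be added; the closed set is {q0, q4, q5, q7, q8, q10, q12}.

{q0, q4, q5, q7, q8, q10, q12}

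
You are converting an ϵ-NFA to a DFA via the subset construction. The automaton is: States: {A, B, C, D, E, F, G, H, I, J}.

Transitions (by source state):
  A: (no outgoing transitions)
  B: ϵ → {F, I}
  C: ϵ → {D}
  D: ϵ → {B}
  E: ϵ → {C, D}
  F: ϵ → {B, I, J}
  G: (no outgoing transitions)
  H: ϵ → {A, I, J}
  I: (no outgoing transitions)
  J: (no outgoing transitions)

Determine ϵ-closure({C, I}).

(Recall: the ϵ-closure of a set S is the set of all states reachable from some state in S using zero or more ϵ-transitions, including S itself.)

{B, C, D, F, I, J}

Start with {C, I}.
From C via ϵ: add D.
From D via ϵ: add B.
From B via ϵ: add F.
From F via ϵ: add J.
No new states can be added; the closed set is {B, C, D, F, I, J}.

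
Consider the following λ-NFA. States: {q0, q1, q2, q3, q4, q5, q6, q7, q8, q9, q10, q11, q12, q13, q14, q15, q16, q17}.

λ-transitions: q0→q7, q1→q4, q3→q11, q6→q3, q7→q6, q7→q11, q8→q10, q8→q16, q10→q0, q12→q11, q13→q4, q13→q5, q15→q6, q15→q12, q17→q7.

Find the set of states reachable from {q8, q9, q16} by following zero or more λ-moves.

{q0, q3, q6, q7, q8, q9, q10, q11, q16}

Start with {q8, q9, q16}.
From q8 via λ: add q10.
From q10 via λ: add q0.
From q0 via λ: add q7.
From q7 via λ: add q6, q11.
From q6 via λ: add q3.
No new states can be added; the closed set is {q0, q3, q6, q7, q8, q9, q10, q11, q16}.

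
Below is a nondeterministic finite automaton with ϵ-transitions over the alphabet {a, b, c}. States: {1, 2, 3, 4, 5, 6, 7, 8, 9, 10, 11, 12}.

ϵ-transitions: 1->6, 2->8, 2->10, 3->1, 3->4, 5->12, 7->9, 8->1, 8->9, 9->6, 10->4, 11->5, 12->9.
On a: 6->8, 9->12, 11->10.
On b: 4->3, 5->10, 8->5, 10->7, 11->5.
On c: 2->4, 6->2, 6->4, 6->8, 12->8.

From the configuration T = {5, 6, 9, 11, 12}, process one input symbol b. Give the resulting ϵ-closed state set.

5 on b → {10}.
11 on b → {5}.
No b-transition from 6, 9, 12.
Union after reading b: {5, 10}.
Now take the ϵ-closure:
From 5 via ϵ: add 12.
From 10 via ϵ: add 4.
From 12 via ϵ: add 9.
From 9 via ϵ: add 6.
No new states can be added; the closed set is {4, 5, 6, 9, 10, 12}.

{4, 5, 6, 9, 10, 12}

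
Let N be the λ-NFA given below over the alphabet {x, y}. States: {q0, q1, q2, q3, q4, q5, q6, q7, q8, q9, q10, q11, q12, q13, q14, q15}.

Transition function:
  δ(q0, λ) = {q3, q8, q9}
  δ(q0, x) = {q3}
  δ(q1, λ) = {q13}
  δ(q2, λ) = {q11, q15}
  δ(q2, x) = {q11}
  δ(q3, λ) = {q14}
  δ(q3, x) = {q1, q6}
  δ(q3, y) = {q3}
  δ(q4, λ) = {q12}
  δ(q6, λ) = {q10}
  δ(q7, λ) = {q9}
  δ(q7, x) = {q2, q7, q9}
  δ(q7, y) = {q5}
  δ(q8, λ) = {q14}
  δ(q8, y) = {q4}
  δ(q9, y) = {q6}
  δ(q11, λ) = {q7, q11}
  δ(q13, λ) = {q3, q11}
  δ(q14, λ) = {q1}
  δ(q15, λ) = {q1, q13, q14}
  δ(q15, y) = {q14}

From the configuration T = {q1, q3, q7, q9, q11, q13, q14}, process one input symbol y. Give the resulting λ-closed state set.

q3 on y → {q3}.
q7 on y → {q5}.
q9 on y → {q6}.
No y-transition from q1, q11, q13, q14.
Union after reading y: {q3, q5, q6}.
Now take the λ-closure:
From q3 via λ: add q14.
From q6 via λ: add q10.
From q14 via λ: add q1.
From q1 via λ: add q13.
From q13 via λ: add q11.
From q11 via λ: add q7.
From q7 via λ: add q9.
No new states can be added; the closed set is {q1, q3, q5, q6, q7, q9, q10, q11, q13, q14}.

{q1, q3, q5, q6, q7, q9, q10, q11, q13, q14}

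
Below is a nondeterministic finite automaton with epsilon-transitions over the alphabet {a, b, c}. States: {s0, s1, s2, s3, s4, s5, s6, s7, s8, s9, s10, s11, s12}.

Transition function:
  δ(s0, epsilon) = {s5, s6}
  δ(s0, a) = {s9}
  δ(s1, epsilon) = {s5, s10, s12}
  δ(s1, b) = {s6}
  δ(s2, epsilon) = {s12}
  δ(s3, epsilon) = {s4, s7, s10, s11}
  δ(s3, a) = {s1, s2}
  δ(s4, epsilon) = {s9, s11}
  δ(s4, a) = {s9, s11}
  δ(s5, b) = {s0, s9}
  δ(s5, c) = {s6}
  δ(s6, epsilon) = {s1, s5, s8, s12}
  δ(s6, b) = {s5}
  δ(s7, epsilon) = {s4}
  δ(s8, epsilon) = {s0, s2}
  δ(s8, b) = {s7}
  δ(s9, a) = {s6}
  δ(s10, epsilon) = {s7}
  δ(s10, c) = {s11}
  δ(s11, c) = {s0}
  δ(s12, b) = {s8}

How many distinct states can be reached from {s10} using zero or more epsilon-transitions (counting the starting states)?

Start with {s10}.
From s10 via epsilon: add s7.
From s7 via epsilon: add s4.
From s4 via epsilon: add s9, s11.
epsilon-closure = {s4, s7, s9, s10, s11}, which has 5 states.

5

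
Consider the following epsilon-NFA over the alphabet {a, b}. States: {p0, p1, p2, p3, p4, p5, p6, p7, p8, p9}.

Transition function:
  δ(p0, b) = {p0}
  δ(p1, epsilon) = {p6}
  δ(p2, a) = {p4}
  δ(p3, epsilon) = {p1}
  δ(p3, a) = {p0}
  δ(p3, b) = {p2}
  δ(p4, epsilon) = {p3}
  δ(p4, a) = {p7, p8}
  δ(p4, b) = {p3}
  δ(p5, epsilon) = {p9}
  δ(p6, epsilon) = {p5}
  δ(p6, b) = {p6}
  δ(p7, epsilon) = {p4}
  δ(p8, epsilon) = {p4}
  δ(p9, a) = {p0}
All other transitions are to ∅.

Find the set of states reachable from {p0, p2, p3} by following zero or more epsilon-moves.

{p0, p1, p2, p3, p5, p6, p9}

Start with {p0, p2, p3}.
From p3 via epsilon: add p1.
From p1 via epsilon: add p6.
From p6 via epsilon: add p5.
From p5 via epsilon: add p9.
No new states can be added; the closed set is {p0, p1, p2, p3, p5, p6, p9}.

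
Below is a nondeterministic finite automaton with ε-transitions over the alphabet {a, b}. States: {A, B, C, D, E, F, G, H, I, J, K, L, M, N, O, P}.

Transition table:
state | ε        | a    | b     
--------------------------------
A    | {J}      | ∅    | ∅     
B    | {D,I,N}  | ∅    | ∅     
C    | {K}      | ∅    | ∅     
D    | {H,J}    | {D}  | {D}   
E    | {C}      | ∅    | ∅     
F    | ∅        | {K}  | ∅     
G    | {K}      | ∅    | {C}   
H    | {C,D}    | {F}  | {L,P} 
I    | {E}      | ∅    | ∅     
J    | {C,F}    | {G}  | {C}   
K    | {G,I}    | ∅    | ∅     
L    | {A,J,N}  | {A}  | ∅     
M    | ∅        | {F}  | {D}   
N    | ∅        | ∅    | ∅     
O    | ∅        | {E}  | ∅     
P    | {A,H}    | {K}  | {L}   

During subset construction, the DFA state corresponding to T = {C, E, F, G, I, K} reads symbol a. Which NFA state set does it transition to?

{C, E, G, I, K}

F on a → {K}.
No a-transition from C, E, G, I, K.
Union after reading a: {K}.
Now take the ε-closure:
From K via ε: add G, I.
From I via ε: add E.
From E via ε: add C.
No new states can be added; the closed set is {C, E, G, I, K}.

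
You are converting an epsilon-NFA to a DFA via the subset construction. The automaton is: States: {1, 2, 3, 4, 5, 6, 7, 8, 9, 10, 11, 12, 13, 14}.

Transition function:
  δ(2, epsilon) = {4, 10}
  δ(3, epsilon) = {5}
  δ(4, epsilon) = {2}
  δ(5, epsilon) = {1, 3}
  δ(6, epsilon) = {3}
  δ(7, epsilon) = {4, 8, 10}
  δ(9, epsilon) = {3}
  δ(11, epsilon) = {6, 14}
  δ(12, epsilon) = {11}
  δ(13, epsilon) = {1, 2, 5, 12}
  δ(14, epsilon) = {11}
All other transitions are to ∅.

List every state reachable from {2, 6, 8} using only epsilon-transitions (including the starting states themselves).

Start with {2, 6, 8}.
From 2 via epsilon: add 4, 10.
From 6 via epsilon: add 3.
From 3 via epsilon: add 5.
From 5 via epsilon: add 1.
No new states can be added; the closed set is {1, 2, 3, 4, 5, 6, 8, 10}.

{1, 2, 3, 4, 5, 6, 8, 10}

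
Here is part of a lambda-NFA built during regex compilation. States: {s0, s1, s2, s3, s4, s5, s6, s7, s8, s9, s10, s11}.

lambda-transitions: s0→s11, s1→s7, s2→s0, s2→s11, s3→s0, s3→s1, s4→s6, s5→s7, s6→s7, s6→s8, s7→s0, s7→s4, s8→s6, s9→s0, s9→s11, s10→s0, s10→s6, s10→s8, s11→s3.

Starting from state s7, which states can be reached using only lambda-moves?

Start with {s7}.
From s7 via lambda: add s0, s4.
From s0 via lambda: add s11.
From s4 via lambda: add s6.
From s6 via lambda: add s8.
From s11 via lambda: add s3.
From s3 via lambda: add s1.
No new states can be added; the closed set is {s0, s1, s3, s4, s6, s7, s8, s11}.

{s0, s1, s3, s4, s6, s7, s8, s11}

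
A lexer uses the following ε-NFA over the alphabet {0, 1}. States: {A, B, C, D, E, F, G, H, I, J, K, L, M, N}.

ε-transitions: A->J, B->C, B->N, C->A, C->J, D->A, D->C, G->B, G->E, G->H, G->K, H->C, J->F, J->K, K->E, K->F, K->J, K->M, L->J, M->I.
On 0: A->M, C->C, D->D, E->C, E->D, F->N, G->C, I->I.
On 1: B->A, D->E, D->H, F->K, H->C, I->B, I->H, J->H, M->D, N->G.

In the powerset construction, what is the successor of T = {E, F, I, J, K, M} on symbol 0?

E on 0 → {C, D}.
F on 0 → {N}.
I on 0 → {I}.
No 0-transition from J, K, M.
Union after reading 0: {C, D, I, N}.
Now take the ε-closure:
From C via ε: add A, J.
From J via ε: add F, K.
From K via ε: add E, M.
No new states can be added; the closed set is {A, C, D, E, F, I, J, K, M, N}.

{A, C, D, E, F, I, J, K, M, N}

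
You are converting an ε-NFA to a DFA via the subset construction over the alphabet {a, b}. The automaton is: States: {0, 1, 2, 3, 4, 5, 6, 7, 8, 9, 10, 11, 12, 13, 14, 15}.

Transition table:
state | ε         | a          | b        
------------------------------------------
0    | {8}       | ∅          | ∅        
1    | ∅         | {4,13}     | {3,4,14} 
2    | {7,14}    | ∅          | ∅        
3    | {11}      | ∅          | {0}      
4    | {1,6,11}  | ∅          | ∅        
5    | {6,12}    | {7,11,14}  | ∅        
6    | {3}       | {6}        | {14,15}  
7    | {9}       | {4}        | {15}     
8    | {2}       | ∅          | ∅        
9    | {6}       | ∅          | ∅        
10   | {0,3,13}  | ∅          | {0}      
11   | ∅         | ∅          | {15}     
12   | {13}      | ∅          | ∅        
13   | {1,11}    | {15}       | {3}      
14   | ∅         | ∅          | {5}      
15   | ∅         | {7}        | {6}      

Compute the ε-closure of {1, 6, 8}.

Start with {1, 6, 8}.
From 6 via ε: add 3.
From 8 via ε: add 2.
From 2 via ε: add 7, 14.
From 3 via ε: add 11.
From 7 via ε: add 9.
No new states can be added; the closed set is {1, 2, 3, 6, 7, 8, 9, 11, 14}.

{1, 2, 3, 6, 7, 8, 9, 11, 14}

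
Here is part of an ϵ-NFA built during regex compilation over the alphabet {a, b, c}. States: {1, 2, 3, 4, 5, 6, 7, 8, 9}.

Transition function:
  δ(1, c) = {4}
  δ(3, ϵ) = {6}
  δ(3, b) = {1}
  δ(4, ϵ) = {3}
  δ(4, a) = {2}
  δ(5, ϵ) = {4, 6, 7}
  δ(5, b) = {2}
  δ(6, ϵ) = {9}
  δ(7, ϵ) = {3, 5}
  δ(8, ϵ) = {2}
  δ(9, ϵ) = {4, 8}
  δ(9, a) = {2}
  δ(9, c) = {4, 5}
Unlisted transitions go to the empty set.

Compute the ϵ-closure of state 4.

Start with {4}.
From 4 via ϵ: add 3.
From 3 via ϵ: add 6.
From 6 via ϵ: add 9.
From 9 via ϵ: add 8.
From 8 via ϵ: add 2.
No new states can be added; the closed set is {2, 3, 4, 6, 8, 9}.

{2, 3, 4, 6, 8, 9}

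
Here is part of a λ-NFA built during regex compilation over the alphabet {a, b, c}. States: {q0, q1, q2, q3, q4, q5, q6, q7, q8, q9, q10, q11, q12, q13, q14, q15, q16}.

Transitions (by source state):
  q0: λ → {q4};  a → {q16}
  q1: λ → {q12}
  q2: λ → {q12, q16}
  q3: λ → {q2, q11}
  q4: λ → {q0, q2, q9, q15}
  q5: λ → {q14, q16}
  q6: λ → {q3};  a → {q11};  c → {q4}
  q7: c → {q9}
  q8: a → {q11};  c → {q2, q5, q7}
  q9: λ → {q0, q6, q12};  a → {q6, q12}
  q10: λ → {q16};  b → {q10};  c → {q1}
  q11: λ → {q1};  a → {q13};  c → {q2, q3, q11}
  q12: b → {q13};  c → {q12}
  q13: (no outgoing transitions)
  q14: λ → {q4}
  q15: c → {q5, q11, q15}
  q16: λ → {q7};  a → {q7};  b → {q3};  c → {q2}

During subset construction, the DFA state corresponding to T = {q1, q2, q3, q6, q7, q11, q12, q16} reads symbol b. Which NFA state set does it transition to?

q12 on b → {q13}.
q16 on b → {q3}.
No b-transition from q1, q2, q3, q6, q7, q11.
Union after reading b: {q3, q13}.
Now take the λ-closure:
From q3 via λ: add q2, q11.
From q2 via λ: add q12, q16.
From q11 via λ: add q1.
From q16 via λ: add q7.
No new states can be added; the closed set is {q1, q2, q3, q7, q11, q12, q13, q16}.

{q1, q2, q3, q7, q11, q12, q13, q16}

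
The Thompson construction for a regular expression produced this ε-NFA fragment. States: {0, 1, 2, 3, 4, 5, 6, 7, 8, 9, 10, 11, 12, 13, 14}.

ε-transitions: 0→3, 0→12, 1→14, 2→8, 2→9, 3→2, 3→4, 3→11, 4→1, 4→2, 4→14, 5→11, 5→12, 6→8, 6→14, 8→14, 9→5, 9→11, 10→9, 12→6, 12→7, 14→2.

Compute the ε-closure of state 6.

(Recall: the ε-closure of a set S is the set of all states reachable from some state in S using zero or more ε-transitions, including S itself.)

Start with {6}.
From 6 via ε: add 8, 14.
From 14 via ε: add 2.
From 2 via ε: add 9.
From 9 via ε: add 5, 11.
From 5 via ε: add 12.
From 12 via ε: add 7.
No new states can be added; the closed set is {2, 5, 6, 7, 8, 9, 11, 12, 14}.

{2, 5, 6, 7, 8, 9, 11, 12, 14}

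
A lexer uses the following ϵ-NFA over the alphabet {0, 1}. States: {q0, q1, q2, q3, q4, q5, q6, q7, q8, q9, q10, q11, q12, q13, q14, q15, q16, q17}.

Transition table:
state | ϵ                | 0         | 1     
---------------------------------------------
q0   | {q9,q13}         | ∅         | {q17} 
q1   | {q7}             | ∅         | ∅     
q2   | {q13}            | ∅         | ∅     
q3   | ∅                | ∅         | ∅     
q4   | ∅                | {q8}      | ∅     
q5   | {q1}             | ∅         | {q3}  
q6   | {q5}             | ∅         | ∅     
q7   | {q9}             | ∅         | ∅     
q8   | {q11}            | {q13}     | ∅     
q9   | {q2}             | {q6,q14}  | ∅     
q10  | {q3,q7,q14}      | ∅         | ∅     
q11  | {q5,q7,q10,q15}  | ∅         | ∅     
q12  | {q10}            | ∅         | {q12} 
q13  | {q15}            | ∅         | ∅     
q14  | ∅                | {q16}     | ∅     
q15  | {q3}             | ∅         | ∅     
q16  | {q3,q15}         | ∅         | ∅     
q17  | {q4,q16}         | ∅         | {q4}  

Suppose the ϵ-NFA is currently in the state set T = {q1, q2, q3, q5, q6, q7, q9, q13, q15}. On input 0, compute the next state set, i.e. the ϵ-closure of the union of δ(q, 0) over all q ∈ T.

{q1, q2, q3, q5, q6, q7, q9, q13, q14, q15}

q9 on 0 → {q6, q14}.
No 0-transition from q1, q2, q3, q5, q6, q7, q13, q15.
Union after reading 0: {q6, q14}.
Now take the ϵ-closure:
From q6 via ϵ: add q5.
From q5 via ϵ: add q1.
From q1 via ϵ: add q7.
From q7 via ϵ: add q9.
From q9 via ϵ: add q2.
From q2 via ϵ: add q13.
From q13 via ϵ: add q15.
From q15 via ϵ: add q3.
No new states can be added; the closed set is {q1, q2, q3, q5, q6, q7, q9, q13, q14, q15}.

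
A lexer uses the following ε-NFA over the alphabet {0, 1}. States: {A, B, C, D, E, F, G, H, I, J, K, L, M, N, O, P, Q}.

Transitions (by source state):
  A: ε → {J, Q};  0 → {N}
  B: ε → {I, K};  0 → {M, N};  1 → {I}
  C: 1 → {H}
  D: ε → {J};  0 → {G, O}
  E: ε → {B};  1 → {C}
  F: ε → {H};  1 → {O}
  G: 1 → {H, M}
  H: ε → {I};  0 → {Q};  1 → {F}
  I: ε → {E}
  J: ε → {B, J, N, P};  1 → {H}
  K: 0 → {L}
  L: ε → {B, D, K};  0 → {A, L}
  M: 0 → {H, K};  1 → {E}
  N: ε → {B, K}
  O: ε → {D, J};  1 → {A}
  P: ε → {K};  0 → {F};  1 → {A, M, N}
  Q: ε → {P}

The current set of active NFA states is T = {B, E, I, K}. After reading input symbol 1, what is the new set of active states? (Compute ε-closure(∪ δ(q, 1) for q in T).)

B on 1 → {I}.
E on 1 → {C}.
No 1-transition from I, K.
Union after reading 1: {C, I}.
Now take the ε-closure:
From I via ε: add E.
From E via ε: add B.
From B via ε: add K.
No new states can be added; the closed set is {B, C, E, I, K}.

{B, C, E, I, K}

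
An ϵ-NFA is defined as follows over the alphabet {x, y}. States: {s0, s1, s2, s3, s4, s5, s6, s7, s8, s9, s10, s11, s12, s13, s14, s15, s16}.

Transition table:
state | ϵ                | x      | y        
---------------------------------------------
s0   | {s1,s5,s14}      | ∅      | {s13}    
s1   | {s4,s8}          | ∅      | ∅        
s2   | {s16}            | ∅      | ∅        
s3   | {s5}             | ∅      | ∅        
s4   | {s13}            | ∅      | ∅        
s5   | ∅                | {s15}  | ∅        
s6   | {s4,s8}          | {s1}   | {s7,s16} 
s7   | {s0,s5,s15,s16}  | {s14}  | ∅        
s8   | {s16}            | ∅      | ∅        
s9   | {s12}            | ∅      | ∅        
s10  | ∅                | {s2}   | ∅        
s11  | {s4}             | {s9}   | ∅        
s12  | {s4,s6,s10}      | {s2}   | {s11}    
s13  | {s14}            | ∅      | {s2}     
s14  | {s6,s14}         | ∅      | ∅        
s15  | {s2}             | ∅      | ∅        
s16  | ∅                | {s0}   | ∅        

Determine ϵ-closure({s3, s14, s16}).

Start with {s3, s14, s16}.
From s3 via ϵ: add s5.
From s14 via ϵ: add s6.
From s6 via ϵ: add s4, s8.
From s4 via ϵ: add s13.
No new states can be added; the closed set is {s3, s4, s5, s6, s8, s13, s14, s16}.

{s3, s4, s5, s6, s8, s13, s14, s16}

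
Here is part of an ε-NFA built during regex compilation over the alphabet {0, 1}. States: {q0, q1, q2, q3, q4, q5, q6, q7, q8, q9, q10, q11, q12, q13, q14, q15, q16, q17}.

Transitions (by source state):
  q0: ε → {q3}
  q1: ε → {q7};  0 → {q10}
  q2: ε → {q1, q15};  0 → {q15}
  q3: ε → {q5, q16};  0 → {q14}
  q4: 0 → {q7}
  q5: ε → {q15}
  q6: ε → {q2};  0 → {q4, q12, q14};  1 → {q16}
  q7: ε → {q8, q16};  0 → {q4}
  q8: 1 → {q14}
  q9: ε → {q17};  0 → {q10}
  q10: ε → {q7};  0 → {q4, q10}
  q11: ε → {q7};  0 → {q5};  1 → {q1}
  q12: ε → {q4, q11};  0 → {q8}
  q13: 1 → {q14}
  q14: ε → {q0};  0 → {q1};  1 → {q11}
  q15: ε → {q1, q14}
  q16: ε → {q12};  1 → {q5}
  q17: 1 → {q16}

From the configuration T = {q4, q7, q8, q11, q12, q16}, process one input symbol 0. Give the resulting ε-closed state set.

{q0, q1, q3, q4, q5, q7, q8, q11, q12, q14, q15, q16}

q4 on 0 → {q7}.
q7 on 0 → {q4}.
q11 on 0 → {q5}.
q12 on 0 → {q8}.
No 0-transition from q8, q16.
Union after reading 0: {q4, q5, q7, q8}.
Now take the ε-closure:
From q5 via ε: add q15.
From q7 via ε: add q16.
From q15 via ε: add q1, q14.
From q16 via ε: add q12.
From q12 via ε: add q11.
From q14 via ε: add q0.
From q0 via ε: add q3.
No new states can be added; the closed set is {q0, q1, q3, q4, q5, q7, q8, q11, q12, q14, q15, q16}.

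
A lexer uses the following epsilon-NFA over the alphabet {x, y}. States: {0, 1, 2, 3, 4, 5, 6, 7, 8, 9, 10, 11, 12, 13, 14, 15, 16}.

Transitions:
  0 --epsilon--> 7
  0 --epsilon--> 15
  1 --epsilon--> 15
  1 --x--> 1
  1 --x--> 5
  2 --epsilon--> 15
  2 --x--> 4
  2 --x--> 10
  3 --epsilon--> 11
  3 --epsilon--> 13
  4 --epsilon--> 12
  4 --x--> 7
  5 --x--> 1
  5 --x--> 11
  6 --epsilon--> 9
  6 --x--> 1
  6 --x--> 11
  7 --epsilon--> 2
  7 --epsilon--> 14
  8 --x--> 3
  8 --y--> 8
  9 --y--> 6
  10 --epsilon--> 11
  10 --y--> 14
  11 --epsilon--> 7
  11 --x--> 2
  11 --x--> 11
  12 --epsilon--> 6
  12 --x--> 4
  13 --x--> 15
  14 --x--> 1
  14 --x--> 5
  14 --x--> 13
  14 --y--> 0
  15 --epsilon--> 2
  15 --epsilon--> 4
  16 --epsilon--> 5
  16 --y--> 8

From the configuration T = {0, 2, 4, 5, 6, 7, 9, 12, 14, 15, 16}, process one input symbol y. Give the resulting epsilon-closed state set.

9 on y → {6}.
14 on y → {0}.
16 on y → {8}.
No y-transition from 0, 2, 4, 5, 6, 7, 12, 15.
Union after reading y: {0, 6, 8}.
Now take the epsilon-closure:
From 0 via epsilon: add 7, 15.
From 6 via epsilon: add 9.
From 7 via epsilon: add 2, 14.
From 15 via epsilon: add 4.
From 4 via epsilon: add 12.
No new states can be added; the closed set is {0, 2, 4, 6, 7, 8, 9, 12, 14, 15}.

{0, 2, 4, 6, 7, 8, 9, 12, 14, 15}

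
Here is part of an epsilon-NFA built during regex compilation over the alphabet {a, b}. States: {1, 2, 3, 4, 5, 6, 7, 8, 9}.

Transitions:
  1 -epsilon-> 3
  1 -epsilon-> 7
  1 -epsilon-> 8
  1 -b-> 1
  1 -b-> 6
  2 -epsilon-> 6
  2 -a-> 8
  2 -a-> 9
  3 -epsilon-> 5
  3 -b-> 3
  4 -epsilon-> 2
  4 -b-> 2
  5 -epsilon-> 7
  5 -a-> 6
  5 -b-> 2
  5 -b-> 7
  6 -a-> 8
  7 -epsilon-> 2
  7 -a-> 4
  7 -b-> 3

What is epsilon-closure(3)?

{2, 3, 5, 6, 7}

Start with {3}.
From 3 via epsilon: add 5.
From 5 via epsilon: add 7.
From 7 via epsilon: add 2.
From 2 via epsilon: add 6.
No new states can be added; the closed set is {2, 3, 5, 6, 7}.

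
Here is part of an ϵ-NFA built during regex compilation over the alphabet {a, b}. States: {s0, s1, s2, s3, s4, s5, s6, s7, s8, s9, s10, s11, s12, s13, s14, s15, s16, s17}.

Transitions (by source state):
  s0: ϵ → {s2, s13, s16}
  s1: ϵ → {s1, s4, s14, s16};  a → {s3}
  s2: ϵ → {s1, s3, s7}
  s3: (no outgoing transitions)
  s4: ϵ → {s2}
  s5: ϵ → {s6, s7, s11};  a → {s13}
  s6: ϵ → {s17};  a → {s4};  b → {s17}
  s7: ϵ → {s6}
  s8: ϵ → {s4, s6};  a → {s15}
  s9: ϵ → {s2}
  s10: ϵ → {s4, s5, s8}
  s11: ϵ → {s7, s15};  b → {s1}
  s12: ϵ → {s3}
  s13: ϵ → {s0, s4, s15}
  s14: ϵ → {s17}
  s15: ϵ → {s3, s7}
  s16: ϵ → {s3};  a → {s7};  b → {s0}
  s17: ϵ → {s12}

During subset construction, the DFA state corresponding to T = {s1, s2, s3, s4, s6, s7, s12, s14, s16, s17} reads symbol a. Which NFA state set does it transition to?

{s1, s2, s3, s4, s6, s7, s12, s14, s16, s17}

s1 on a → {s3}.
s6 on a → {s4}.
s16 on a → {s7}.
No a-transition from s2, s3, s4, s7, s12, s14, s17.
Union after reading a: {s3, s4, s7}.
Now take the ϵ-closure:
From s4 via ϵ: add s2.
From s7 via ϵ: add s6.
From s2 via ϵ: add s1.
From s6 via ϵ: add s17.
From s1 via ϵ: add s14, s16.
From s17 via ϵ: add s12.
No new states can be added; the closed set is {s1, s2, s3, s4, s6, s7, s12, s14, s16, s17}.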